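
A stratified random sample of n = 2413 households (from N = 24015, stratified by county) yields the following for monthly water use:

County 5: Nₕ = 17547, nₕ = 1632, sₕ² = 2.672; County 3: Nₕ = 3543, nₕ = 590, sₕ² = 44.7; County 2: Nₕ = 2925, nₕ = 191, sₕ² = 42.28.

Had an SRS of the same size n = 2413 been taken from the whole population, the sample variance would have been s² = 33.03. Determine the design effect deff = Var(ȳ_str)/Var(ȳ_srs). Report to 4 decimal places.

Var(ȳ_str) = Σ Wₕ²(1−fₕ)sₕ²/nₕ with Wₕ = Nₕ/24015:
  County 5: (17547/24015)²·(1−1632/17547)·2.672/1632 = 7.9279451 × 10^-4
  County 3: (3543/24015)²·(1−590/3543)·44.7/590 = 0.0013744373
  County 2: (2925/24015)²·(1−191/2925)·42.28/191 = 0.0030694517
  → Var(ȳ_str) = 0.0052366835.
Var(ȳ_srs) = (1 − 2413/24015)·33.03/2413 = 0.012312964.
deff = 0.0052366835 / 0.012312964 = 0.4253.

0.4253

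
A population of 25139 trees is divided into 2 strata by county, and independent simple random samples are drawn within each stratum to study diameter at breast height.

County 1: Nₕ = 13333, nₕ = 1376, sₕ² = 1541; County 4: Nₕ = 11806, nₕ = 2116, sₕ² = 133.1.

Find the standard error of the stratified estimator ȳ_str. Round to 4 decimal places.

Var(ȳ_str) = Σₕ Wₕ²(1 − fₕ)sₕ²/nₕ with Wₕ = Nₕ/N, N = 25139.
County 1: Wₕ = 0.53037114; term = 0.53037114²·(1 − 0.10320258)·1541/1376 = 0.28251292.
County 4: Wₕ = 0.46962886; term = 0.46962886²·(1 − 0.17923090)·133.1/2116 = 0.011386571.
Sum = 0.29389949.
SE = √(0.29389949) = 0.5421.

0.5421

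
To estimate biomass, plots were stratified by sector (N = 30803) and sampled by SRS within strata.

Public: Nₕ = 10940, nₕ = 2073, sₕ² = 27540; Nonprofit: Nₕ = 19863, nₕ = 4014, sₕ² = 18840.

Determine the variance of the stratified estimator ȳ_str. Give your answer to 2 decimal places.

Var(ȳ_str) = Σₕ Wₕ²(1 − fₕ)sₕ²/nₕ with Wₕ = Nₕ/N, N = 30803.
Public: Wₕ = 0.35516021; term = 0.35516021²·(1 − 0.18948812)·27540/2073 = 1.3582279.
Nonprofit: Wₕ = 0.64483979; term = 0.64483979²·(1 − 0.20208428)·18840/4014 = 1.557271.
Sum = 2.9154989.

2.92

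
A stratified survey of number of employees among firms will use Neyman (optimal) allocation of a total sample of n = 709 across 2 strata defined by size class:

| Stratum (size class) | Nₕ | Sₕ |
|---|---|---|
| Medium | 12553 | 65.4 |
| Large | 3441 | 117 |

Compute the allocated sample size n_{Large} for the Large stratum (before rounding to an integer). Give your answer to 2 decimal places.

233.29

Neyman allocation: nₕ = n·NₕSₕ / Σⱼ NⱼSⱼ.
Σ NⱼSⱼ = 12553·65.4 + 3441·117 = 1.2235632 × 10^6.
n_{Large} = 709·3441·117 / (1.2235632 × 10^6) = 233.29.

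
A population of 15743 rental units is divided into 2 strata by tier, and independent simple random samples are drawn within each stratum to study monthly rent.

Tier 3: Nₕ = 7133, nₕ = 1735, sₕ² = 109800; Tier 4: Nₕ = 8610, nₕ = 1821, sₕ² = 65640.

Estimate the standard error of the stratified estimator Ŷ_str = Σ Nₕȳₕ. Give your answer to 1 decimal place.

67407.3

Var(Ŷ_str) = Σₕ Nₕ²(1 − fₕ)sₕ²/nₕ.
Tier 3: 7133²·(1 − 1735/7133)·109800/1735 = 2.4367331 × 10^9.
Tier 4: 8610²·(1 − 1821/8610)·65640/1821 = 2.1070148 × 10^9.
Sum = 4.5437479 × 10^9.
SE = √(4.5437479 × 10^9) = 67407.3.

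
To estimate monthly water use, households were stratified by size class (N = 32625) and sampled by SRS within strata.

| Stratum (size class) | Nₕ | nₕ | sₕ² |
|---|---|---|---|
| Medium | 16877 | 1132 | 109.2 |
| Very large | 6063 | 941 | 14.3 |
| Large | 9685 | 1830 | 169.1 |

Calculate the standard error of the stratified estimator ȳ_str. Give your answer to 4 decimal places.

0.1764

Var(ȳ_str) = Σₕ Wₕ²(1 − fₕ)sₕ²/nₕ with Wₕ = Nₕ/N, N = 32625.
Medium: Wₕ = 0.51730268; term = 0.51730268²·(1 − 0.06707353)·109.2/1132 = 0.024083139.
Very large: Wₕ = 0.18583908; term = 0.18583908²·(1 − 0.15520369)·14.3/941 = 4.4337634 × 10^-4.
Large: Wₕ = 0.29685824; term = 0.29685824²·(1 − 0.18895199)·169.1/1830 = 0.0066044597.
Sum = 0.031130975.
SE = √(0.031130975) = 0.1764.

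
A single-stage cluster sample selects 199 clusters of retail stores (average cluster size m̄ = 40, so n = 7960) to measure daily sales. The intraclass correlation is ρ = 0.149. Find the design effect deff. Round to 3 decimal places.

deff = 1 + (40 − 1)·0.149 = 1 + 5.811 = 6.811.

6.811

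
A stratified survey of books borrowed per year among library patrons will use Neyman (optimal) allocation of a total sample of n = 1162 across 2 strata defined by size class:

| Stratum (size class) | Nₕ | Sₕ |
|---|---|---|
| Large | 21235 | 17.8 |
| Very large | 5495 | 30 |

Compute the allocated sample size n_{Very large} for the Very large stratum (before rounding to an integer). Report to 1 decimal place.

352.9

Neyman allocation: nₕ = n·NₕSₕ / Σⱼ NⱼSⱼ.
Σ NⱼSⱼ = 21235·17.8 + 5495·30 = 542833.
n_{Very large} = 1162·5495·30 / 542833 = 352.9.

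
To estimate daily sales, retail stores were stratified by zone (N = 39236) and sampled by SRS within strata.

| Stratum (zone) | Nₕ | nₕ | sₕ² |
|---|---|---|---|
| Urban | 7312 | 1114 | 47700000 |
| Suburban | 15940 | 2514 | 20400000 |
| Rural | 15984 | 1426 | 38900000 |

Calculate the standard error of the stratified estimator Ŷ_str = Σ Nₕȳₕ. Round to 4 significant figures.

Var(Ŷ_str) = Σₕ Nₕ²(1 − fₕ)sₕ²/nₕ.
Urban: 7312²·(1 − 1114/7312)·47700000/1114 = 1.9405326 × 10^12.
Suburban: 15940²·(1 − 2514/15940)·20400000/2514 = 1.7366002 × 10^12.
Rural: 15984²·(1 − 1426/15984)·38900000/1426 = 6.3477127 × 10^12.
Sum = 1.0024846 × 10^13.
SE = √(1.0024846 × 10^13) = 3.166 × 10^6.

3.166 × 10^6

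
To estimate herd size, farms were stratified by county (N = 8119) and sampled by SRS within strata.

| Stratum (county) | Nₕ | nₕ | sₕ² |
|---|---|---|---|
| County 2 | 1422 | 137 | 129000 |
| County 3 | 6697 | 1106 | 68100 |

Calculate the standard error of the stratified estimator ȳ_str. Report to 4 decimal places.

Var(ȳ_str) = Σₕ Wₕ²(1 − fₕ)sₕ²/nₕ with Wₕ = Nₕ/N, N = 8119.
County 2: Wₕ = 0.17514472; term = 0.17514472²·(1 − 0.09634318)·129000/137 = 26.101579.
County 3: Wₕ = 0.82485528; term = 0.82485528²·(1 − 0.16514857)·68100/1106 = 34.974917.
Sum = 61.076496.
SE = √(61.076496) = 7.8151.

7.8151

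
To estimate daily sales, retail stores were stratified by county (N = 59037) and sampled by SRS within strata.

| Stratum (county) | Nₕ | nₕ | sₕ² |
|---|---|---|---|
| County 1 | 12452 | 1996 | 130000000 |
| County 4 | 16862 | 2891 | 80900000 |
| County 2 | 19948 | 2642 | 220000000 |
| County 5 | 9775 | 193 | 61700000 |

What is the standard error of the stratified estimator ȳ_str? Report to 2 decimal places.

145.48

Var(ȳ_str) = Σₕ Wₕ²(1 − fₕ)sₕ²/nₕ with Wₕ = Nₕ/N, N = 59037.
County 1: Wₕ = 0.21091858; term = 0.21091858²·(1 − 0.16029553)·130000000/1996 = 2432.9823.
County 4: Wₕ = 0.28561749; term = 0.28561749²·(1 − 0.17145060)·80900000/2891 = 1891.422.
County 2: Wₕ = 0.33788980; term = 0.33788980²·(1 − 0.13244436)·220000000/2642 = 8247.7856.
County 5: Wₕ = 0.16557413; term = 0.16557413²·(1 − 0.01974425)·61700000/193 = 8591.1683.
Sum = 21163.358.
SE = √(21163.358) = 145.48.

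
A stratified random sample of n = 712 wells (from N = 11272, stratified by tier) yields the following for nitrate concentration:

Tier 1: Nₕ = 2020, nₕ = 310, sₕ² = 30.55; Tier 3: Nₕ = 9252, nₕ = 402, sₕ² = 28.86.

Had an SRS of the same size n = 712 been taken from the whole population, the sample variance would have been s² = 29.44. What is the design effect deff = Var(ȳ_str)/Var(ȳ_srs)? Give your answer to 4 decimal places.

1.2635

Var(ȳ_str) = Σ Wₕ²(1−fₕ)sₕ²/nₕ with Wₕ = Nₕ/11272:
  Tier 1: (2020/11272)²·(1−310/2020)·30.55/310 = 0.0026791377
  Tier 3: (9252/11272)²·(1−402/9252)·28.86/402 = 0.046264429
  → Var(ȳ_str) = 0.048943567.
Var(ȳ_srs) = (1 − 712/11272)·29.44/712 = 0.038736533.
deff = 0.048943567 / 0.038736533 = 1.2635.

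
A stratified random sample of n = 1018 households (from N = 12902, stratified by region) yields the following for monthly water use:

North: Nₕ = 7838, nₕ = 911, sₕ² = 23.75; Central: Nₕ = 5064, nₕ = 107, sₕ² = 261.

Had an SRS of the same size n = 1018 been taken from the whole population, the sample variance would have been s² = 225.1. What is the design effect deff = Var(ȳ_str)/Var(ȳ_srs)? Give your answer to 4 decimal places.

Var(ȳ_str) = Σ Wₕ²(1−fₕ)sₕ²/nₕ with Wₕ = Nₕ/12902:
  North: (7838/12902)²·(1−911/7838)·23.75/911 = 0.0085031846
  Central: (5064/12902)²·(1−107/5064)·261/107 = 0.36783688
  → Var(ȳ_str) = 0.37634006.
Var(ȳ_srs) = (1 − 1018/12902)·225.1/1018 = 0.20367294.
deff = 0.37634006 / 0.20367294 = 1.8478.

1.8478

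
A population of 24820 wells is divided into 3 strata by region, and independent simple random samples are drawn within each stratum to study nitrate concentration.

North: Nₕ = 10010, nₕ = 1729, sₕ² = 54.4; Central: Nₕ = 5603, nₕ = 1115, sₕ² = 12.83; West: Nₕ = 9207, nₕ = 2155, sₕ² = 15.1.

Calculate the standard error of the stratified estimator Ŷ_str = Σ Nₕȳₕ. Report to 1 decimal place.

1830.9

Var(Ŷ_str) = Σₕ Nₕ²(1 − fₕ)sₕ²/nₕ.
North: 10010²·(1 − 1729/10010)·54.4/1729 = 2.6080792 × 10^6.
Central: 5603²·(1 − 1115/5603)·12.83/1115 = 289351.18.
West: 9207²·(1 − 2155/9207)·15.1/2155 = 454946.28.
Sum = 3.3523767 × 10^6.
SE = √(3.3523767 × 10^6) = 1830.9.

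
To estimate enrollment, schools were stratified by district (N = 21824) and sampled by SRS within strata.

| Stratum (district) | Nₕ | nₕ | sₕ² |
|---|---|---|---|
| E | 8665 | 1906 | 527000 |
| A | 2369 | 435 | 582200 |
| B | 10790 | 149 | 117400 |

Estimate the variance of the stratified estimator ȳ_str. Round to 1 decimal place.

236.8

Var(ȳ_str) = Σₕ Wₕ²(1 − fₕ)sₕ²/nₕ with Wₕ = Nₕ/N, N = 21824.
E: Wₕ = 0.39703996; term = 0.39703996²·(1 − 0.21996538)·527000/1906 = 33.999304.
A: Wₕ = 0.10855022; term = 0.10855022²·(1 − 0.18362178)·582200/435 = 12.87466.
B: Wₕ = 0.49440982; term = 0.49440982²·(1 − 0.01380908)·117400/149 = 189.94025.
Sum = 236.81421.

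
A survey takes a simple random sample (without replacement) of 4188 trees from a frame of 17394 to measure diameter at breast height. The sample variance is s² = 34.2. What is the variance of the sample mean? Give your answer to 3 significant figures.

Under SRS without replacement, Var(ȳ) = (1 − f)·s²/n with f = n/N = 4188/17394 = 0.24077268.
Var(ȳ) = (1 − 0.24077268)·34.2/4188 = 0.75922732·0.0081661891 = 0.0061999939.

0.00620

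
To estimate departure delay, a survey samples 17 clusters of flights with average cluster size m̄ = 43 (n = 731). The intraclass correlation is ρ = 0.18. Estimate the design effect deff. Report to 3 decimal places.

8.560

deff = 1 + (43 − 1)·0.18 = 1 + 7.56 = 8.56.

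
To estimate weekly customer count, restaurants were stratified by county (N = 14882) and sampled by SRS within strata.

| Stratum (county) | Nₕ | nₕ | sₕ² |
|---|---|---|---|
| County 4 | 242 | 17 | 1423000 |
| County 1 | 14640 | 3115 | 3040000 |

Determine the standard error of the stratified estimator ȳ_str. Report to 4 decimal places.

27.6418

Var(ȳ_str) = Σₕ Wₕ²(1 − fₕ)sₕ²/nₕ with Wₕ = Nₕ/N, N = 14882.
County 4: Wₕ = 0.01626126; term = 0.01626126²·(1 − 0.07024793)·1423000/17 = 20.579331.
County 1: Wₕ = 0.98373874; term = 0.98373874²·(1 − 0.21277322)·3040000/3115 = 743.48968.
Sum = 764.06901.
SE = √(764.06901) = 27.6418.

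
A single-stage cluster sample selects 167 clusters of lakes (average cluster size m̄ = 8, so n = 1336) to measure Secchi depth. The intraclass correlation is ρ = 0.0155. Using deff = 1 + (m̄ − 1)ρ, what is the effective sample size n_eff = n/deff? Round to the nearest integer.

1205

deff = 1 + (8 − 1)·0.0155 = 1 + 0.1085 = 1.1085.
n_eff = 1336 / 1.1085 = 1205.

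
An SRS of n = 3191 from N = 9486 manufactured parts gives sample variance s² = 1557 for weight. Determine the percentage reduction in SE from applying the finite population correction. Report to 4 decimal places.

f = n/N = 3191/9486 = 0.33639047.
SE_no-fpc = √(s²/n) = 0.69852331; SE_fpc = √((1−f)s²/n) = 0.56903268.
Ratio = √(1−f) = 0.81462232. Reduction = 100·(1 − 0.81462232) = 18.5378%.

18.5378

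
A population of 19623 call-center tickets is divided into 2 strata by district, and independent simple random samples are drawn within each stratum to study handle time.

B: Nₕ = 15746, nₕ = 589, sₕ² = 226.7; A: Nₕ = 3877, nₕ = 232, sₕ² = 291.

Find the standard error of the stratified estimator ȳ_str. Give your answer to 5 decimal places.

0.53347

Var(ȳ_str) = Σₕ Wₕ²(1 − fₕ)sₕ²/nₕ with Wₕ = Nₕ/N, N = 19623.
B: Wₕ = 0.80242572; term = 0.80242572²·(1 − 0.03740633)·226.7/589 = 0.23855522.
A: Wₕ = 0.19757428; term = 0.19757428²·(1 − 0.05984008)·291/232 = 0.046032815.
Sum = 0.28458804.
SE = √(0.28458804) = 0.53347.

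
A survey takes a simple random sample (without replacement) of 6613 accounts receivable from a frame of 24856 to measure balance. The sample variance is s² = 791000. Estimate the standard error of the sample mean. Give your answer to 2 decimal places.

9.37

Under SRS without replacement, Var(ȳ) = (1 − f)·s²/n with f = n/N = 6613/24856 = 0.26605246.
Var(ȳ) = (1 − 0.26605246)·791000/6613 = 0.73394754·119.61288 = 87.789581.
SE(ȳ) = √(87.789581) = 9.37.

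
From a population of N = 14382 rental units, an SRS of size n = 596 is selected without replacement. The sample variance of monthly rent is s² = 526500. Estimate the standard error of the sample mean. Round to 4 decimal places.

29.0995

Under SRS without replacement, Var(ȳ) = (1 − f)·s²/n with f = n/N = 596/14382 = 0.04144069.
Var(ȳ) = (1 − 0.04144069)·526500/596 = 0.95855931·883.38926 = 846.781.
SE(ȳ) = √(846.781) = 29.0995.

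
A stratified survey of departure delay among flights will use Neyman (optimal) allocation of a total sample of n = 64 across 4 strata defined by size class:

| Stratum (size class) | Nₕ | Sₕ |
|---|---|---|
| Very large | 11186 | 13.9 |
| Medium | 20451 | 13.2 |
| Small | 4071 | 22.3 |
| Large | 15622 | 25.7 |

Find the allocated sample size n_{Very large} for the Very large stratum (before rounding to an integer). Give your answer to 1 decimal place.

10.8

Neyman allocation: nₕ = n·NₕSₕ / Σⱼ NⱼSⱼ.
Σ NⱼSⱼ = 11186·13.9 + 20451·13.2 + 4071·22.3 + 15622·25.7 = 917707.3.
n_{Very large} = 64·11186·13.9 / 917707.3 = 10.8.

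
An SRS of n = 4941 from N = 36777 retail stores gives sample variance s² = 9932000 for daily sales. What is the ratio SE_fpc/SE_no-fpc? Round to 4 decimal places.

0.9304

f = n/N = 4941/36777 = 0.13435027.
SE_no-fpc = √(s²/n) = 44.834355; SE_fpc = √((1−f)s²/n) = 41.714018.
Ratio = √(1−f) = 0.93040299.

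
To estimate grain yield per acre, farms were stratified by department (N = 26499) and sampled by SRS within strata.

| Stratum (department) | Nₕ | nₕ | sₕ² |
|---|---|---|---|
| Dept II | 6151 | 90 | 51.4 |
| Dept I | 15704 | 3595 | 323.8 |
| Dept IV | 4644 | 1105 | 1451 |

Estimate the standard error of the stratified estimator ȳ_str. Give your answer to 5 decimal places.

0.29231

Var(ȳ_str) = Σₕ Wₕ²(1 − fₕ)sₕ²/nₕ with Wₕ = Nₕ/N, N = 26499.
Dept II: Wₕ = 0.23212197; term = 0.23212197²·(1 − 0.01463177)·51.4/90 = 0.030321568.
Dept I: Wₕ = 0.59262614; term = 0.59262614²·(1 − 0.22892257)·323.8/3595 = 0.024391446.
Dept IV: Wₕ = 0.17525190; term = 0.17525190²·(1 − 0.23794143)·1451/1105 = 0.030733989.
Sum = 0.085447003.
SE = √(0.085447003) = 0.29231.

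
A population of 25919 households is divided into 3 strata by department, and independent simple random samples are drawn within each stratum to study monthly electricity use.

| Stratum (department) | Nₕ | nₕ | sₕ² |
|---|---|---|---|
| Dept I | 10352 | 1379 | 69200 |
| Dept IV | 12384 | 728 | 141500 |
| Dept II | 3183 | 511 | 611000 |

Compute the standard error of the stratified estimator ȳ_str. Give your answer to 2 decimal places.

Var(ȳ_str) = Σₕ Wₕ²(1 − fₕ)sₕ²/nₕ with Wₕ = Nₕ/N, N = 25919.
Dept I: Wₕ = 0.39939812; term = 0.39939812²·(1 − 0.13321097)·69200/1379 = 6.9385269.
Dept IV: Wₕ = 0.47779621; term = 0.47779621²·(1 − 0.05878553)·141500/728 = 41.763709.
Dept II: Wₕ = 0.12280566; term = 0.12280566²·(1 − 0.16054037)·611000/511 = 15.137596.
Sum = 63.839832.
SE = √(63.839832) = 7.99.

7.99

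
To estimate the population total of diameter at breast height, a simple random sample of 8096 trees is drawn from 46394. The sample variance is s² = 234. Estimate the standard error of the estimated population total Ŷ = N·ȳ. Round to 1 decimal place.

7166.2

Var(Ŷ) = N²·Var(ȳ) = N²·(1 − n/N)·s²/n.
f = 8096/46394 = 0.17450532; Var(ȳ) = 0.82549468·234/8096 = 0.023859406.
Var(Ŷ) = 46394² · 0.023859406 = 5.1355063 × 10^7.
SE(Ŷ) = √(5.1355063 × 10^7) = 7166.2.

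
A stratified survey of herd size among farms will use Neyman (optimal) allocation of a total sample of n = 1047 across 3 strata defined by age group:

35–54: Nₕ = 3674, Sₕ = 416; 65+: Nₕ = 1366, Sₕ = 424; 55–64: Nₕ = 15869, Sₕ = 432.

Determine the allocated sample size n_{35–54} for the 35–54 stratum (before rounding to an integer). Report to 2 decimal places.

Neyman allocation: nₕ = n·NₕSₕ / Σⱼ NⱼSⱼ.
Σ NⱼSⱼ = 3674·416 + 1366·424 + 15869·432 = 8.962976 × 10^6.
n_{35–54} = 1047·3674·416 / (8.962976 × 10^6) = 178.54.

178.54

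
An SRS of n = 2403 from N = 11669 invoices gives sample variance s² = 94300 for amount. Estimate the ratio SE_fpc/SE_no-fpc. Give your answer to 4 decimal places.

0.8911

f = n/N = 2403/11669 = 0.20593024.
SE_no-fpc = √(s²/n) = 6.2643925; SE_fpc = √((1−f)s²/n) = 5.5822372.
Ratio = √(1−f) = 0.89110592.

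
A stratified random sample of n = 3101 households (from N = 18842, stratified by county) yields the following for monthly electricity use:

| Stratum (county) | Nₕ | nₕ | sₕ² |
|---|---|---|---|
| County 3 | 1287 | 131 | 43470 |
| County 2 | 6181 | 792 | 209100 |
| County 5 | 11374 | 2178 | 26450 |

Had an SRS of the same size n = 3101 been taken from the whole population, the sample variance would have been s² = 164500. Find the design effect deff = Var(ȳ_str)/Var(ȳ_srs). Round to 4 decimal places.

0.6711

Var(ȳ_str) = Σ Wₕ²(1−fₕ)sₕ²/nₕ with Wₕ = Nₕ/18842:
  County 3: (1287/18842)²·(1−131/1287)·43470/131 = 1.3905952
  County 2: (6181/18842)²·(1−792/6181)·209100/792 = 24.7709
  County 5: (11374/18842)²·(1−2178/11374)·26450/2178 = 3.5778818
  → Var(ȳ_str) = 29.739377.
Var(ȳ_srs) = (1 − 3101/18842)·164500/3101 = 44.316908.
deff = 29.739377 / 44.316908 = 0.6711.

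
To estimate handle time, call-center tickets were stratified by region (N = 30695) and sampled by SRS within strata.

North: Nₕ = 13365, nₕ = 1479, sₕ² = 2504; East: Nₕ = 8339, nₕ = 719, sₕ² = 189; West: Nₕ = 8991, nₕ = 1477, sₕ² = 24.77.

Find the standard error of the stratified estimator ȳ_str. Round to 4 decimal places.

Var(ȳ_str) = Σₕ Wₕ²(1 − fₕ)sₕ²/nₕ with Wₕ = Nₕ/N, N = 30695.
North: Wₕ = 0.43541293; term = 0.43541293²·(1 − 0.11066218)·2504/1479 = 0.28545363.
East: Wₕ = 0.27167291; term = 0.27167291²·(1 − 0.08622137)·189/719 = 0.017728279.
West: Wₕ = 0.29291416; term = 0.29291416²·(1 − 0.16427539)·24.77/1477 = 0.001202512.
Sum = 0.30438442.
SE = √(0.30438442) = 0.5517.

0.5517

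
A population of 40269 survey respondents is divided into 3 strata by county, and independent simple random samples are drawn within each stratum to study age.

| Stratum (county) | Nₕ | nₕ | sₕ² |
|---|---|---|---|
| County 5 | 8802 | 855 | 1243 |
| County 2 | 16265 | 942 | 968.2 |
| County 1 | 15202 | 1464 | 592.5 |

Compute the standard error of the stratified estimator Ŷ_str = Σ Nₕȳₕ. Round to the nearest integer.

Var(Ŷ_str) = Σₕ Nₕ²(1 − fₕ)sₕ²/nₕ.
County 5: 8802²·(1 − 855/8802)·1243/855 = 1.0169266 × 10^8.
County 2: 16265²·(1 − 942/16265)·968.2/942 = 2.5616043 × 10^8.
County 1: 15202²·(1 − 1464/15202)·592.5/1464 = 8.4522341 × 10^7.
Sum = 4.4237543 × 10^8.
SE = √(4.4237543 × 10^8) = 21033.

21033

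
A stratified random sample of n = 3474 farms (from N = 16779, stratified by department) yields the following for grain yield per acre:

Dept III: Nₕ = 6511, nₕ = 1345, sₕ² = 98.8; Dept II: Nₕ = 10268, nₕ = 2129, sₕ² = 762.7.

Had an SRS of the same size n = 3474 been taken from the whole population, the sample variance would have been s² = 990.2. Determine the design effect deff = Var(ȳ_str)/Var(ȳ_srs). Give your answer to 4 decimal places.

Var(ȳ_str) = Σ Wₕ²(1−fₕ)sₕ²/nₕ with Wₕ = Nₕ/16779:
  Dept III: (6511/16779)²·(1−1345/6511)·98.8/1345 = 0.0087761616
  Dept II: (10268/16779)²·(1−2129/10268)·762.7/2129 = 0.10634152
  → Var(ȳ_str) = 0.11511768.
Var(ȳ_srs) = (1 − 3474/16779)·990.2/3474 = 0.22601742.
deff = 0.11511768 / 0.22601742 = 0.5093.

0.5093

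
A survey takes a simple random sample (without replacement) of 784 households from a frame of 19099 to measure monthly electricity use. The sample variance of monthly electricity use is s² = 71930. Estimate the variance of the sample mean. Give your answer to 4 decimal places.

87.9813

Under SRS without replacement, Var(ȳ) = (1 − f)·s²/n with f = n/N = 784/19099 = 0.04104927.
Var(ȳ) = (1 − 0.04104927)·71930/784 = 0.95895073·91.747449 = 87.981283.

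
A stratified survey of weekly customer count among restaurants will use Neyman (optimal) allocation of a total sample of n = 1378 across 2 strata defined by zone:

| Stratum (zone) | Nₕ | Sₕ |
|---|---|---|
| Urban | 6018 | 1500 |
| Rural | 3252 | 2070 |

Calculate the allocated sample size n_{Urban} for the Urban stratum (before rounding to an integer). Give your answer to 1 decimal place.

789.4

Neyman allocation: nₕ = n·NₕSₕ / Σⱼ NⱼSⱼ.
Σ NⱼSⱼ = 6018·1500 + 3252·2070 = 1.575864 × 10^7.
n_{Urban} = 1378·6018·1500 / (1.575864 × 10^7) = 789.4.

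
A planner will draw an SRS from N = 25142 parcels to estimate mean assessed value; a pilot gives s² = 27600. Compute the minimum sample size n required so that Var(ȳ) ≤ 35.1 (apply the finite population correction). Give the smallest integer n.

763

Without fpc, n₀ = s²/D = 27600/35.1 = 786.3248.
With fpc, (1 − n/N)·s²/n ≤ D requires n ≥ n₀/(1 + n₀/N) = 786.3248/(1 + 786.3248/25142) = 762.4780.
Rounding up, n = 763.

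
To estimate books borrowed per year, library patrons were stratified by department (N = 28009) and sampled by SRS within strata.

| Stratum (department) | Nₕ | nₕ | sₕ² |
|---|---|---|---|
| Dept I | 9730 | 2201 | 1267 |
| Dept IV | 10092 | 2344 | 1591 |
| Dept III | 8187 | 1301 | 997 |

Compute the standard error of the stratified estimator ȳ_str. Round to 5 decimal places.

Var(ȳ_str) = Σₕ Wₕ²(1 − fₕ)sₕ²/nₕ with Wₕ = Nₕ/N, N = 28009.
Dept I: Wₕ = 0.34738834; term = 0.34738834²·(1 − 0.22620761)·1267/2201 = 0.053754089.
Dept IV: Wₕ = 0.36031276; term = 0.36031276²·(1 − 0.23226318)·1591/2344 = 0.067652557.
Dept III: Wₕ = 0.29229890; term = 0.29229890²·(1 − 0.15891047)·997/1301 = 0.055069922.
Sum = 0.17647657.
SE = √(0.17647657) = 0.42009.

0.42009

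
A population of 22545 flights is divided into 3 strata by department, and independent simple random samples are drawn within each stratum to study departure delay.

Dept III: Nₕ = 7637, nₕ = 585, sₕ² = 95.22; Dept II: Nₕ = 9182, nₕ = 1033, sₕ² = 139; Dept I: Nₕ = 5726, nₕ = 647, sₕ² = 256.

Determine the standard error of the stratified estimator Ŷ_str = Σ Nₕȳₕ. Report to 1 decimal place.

5508.3

Var(Ŷ_str) = Σₕ Nₕ²(1 − fₕ)sₕ²/nₕ.
Dept III: 7637²·(1 − 585/7637)·95.22/585 = 8.7661199 × 10^6.
Dept II: 9182²·(1 − 1033/9182)·139/1033 = 1.0068299 × 10^7.
Dept I: 5726²·(1 − 647/5726)·256/647 = 1.1507083 × 10^7.
Sum = 3.0341502 × 10^7.
SE = √(3.0341502 × 10^7) = 5508.3.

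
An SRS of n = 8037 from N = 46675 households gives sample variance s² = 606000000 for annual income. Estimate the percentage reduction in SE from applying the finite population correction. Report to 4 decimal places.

9.0160

f = n/N = 8037/46675 = 0.17219068.
SE_no-fpc = √(s²/n) = 274.59292; SE_fpc = √((1−f)s²/n) = 249.83569.
Ratio = √(1−f) = 0.90984027. Reduction = 100·(1 − 0.90984027) = 9.0160%.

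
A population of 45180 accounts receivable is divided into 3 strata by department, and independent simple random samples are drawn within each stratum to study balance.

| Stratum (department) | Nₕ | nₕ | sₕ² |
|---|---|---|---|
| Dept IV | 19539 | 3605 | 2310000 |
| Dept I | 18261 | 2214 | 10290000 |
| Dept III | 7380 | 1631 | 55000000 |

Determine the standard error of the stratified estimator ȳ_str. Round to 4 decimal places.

Var(ȳ_str) = Σₕ Wₕ²(1 − fₕ)sₕ²/nₕ with Wₕ = Nₕ/N, N = 45180.
Dept IV: Wₕ = 0.43247012; term = 0.43247012²·(1 − 0.18450279)·2310000/3605 = 97.733039.
Dept I: Wₕ = 0.40418327; term = 0.40418327²·(1 − 0.12124199)·10290000/2214 = 667.21179.
Dept III: Wₕ = 0.16334661; term = 0.16334661²·(1 − 0.22100271)·55000000/1631 = 700.91434.
Sum = 1465.8592.
SE = √(1465.8592) = 38.2865.

38.2865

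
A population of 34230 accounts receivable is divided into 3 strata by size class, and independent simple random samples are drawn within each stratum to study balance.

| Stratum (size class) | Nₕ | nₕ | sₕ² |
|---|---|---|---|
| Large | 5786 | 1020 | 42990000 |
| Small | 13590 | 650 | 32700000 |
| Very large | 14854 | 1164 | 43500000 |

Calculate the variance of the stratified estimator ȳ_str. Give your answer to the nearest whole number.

Var(ȳ_str) = Σₕ Wₕ²(1 − fₕ)sₕ²/nₕ with Wₕ = Nₕ/N, N = 34230.
Large: Wₕ = 0.16903301; term = 0.16903301²·(1 − 0.17628759)·42990000/1020 = 991.94123.
Small: Wₕ = 0.39702016; term = 0.39702016²·(1 − 0.04782929)·32700000/650 = 7550.476.
Very large: Wₕ = 0.43394683; term = 0.43394683²·(1 − 0.07836273)·43500000/1164 = 6485.8865.
Sum = 15028.304.

15028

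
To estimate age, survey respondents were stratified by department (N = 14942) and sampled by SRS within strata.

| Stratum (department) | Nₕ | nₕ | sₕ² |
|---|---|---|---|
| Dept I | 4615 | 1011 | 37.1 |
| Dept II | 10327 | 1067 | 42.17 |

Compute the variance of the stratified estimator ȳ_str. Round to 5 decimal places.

0.01966

Var(ȳ_str) = Σₕ Wₕ²(1 − fₕ)sₕ²/nₕ with Wₕ = Nₕ/N, N = 14942.
Dept I: Wₕ = 0.30886093; term = 0.30886093²·(1 − 0.21906826)·37.1/1011 = 0.0027337688.
Dept II: Wₕ = 0.69113907; term = 0.69113907²·(1 − 0.10332139)·42.17/1067 = 0.016928048.
Sum = 0.019661817.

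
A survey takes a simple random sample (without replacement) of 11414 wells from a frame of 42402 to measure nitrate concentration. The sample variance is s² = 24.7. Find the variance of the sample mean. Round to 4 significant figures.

Under SRS without replacement, Var(ȳ) = (1 − f)·s²/n with f = n/N = 11414/42402 = 0.26918542.
Var(ȳ) = (1 − 0.26918542)·24.7/11414 = 0.73081458·0.0021640091 = 0.0015814894.

0.001581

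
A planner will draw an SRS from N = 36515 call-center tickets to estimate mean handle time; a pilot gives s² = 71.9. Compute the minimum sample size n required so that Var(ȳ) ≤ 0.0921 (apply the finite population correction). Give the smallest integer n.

Without fpc, n₀ = s²/D = 71.9/0.0921 = 780.6732.
With fpc, (1 − n/N)·s²/n ≤ D requires n ≥ n₀/(1 + n₀/N) = 780.6732/(1 + 780.6732/36515) = 764.3321.
Rounding up, n = 765.

765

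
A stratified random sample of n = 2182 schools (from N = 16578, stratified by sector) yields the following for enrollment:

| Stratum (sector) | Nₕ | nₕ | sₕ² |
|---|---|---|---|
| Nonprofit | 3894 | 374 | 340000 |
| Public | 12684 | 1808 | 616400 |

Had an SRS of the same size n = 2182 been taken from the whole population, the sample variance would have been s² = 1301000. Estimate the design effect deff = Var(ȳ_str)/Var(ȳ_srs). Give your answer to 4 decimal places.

0.4181

Var(ȳ_str) = Σ Wₕ²(1−fₕ)sₕ²/nₕ with Wₕ = Nₕ/16578:
  Nonprofit: (3894/16578)²·(1−374/3894)·340000/374 = 45.340015
  Public: (12684/16578)²·(1−1808/12684)·616400/1808 = 171.12969
  → Var(ȳ_str) = 216.46971.
Var(ȳ_srs) = (1 − 2182/16578)·1301000/2182 = 517.76448.
deff = 216.46971 / 517.76448 = 0.4181.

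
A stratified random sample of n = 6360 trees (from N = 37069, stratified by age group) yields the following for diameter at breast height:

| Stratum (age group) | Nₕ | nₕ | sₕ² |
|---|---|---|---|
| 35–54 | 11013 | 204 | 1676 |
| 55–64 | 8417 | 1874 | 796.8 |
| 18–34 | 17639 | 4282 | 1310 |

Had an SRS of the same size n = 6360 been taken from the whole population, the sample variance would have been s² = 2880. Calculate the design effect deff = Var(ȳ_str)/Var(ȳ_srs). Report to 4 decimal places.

Var(ȳ_str) = Σ Wₕ²(1−fₕ)sₕ²/nₕ with Wₕ = Nₕ/37069:
  35–54: (11013/37069)²·(1−204/11013)·1676/204 = 0.71172671
  55–64: (8417/37069)²·(1−1874/8417)·796.8/1874 = 0.017040889
  18–34: (17639/37069)²·(1−4282/17639)·1310/4282 = 0.052454866
  → Var(ȳ_str) = 0.78122247.
Var(ȳ_srs) = (1 − 6360/37069)·2880/6360 = 0.37513724.
deff = 0.78122247 / 0.37513724 = 2.0825.

2.0825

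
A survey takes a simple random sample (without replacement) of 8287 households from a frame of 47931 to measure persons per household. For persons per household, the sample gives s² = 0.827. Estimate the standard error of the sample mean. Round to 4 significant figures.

Under SRS without replacement, Var(ȳ) = (1 − f)·s²/n with f = n/N = 8287/47931 = 0.17289437.
Var(ȳ) = (1 − 0.17289437)·0.827/8287 = 0.82710563·9.9794859 × 10^-5 = 8.254089 × 10^-5.
SE(ȳ) = √(8.254089 × 10^-5) = 0.009085.

0.009085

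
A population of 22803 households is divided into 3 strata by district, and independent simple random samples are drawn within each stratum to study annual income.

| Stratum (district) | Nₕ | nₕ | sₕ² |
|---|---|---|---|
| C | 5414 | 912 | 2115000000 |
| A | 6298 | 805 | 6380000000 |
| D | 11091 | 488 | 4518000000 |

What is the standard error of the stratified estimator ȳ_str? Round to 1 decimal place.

Var(ȳ_str) = Σₕ Wₕ²(1 − fₕ)sₕ²/nₕ with Wₕ = Nₕ/N, N = 22803.
C: Wₕ = 0.23742490; term = 0.23742490²·(1 − 0.16845216)·2115000000/912 = 108706.45.
A: Wₕ = 0.27619173; term = 0.27619173²·(1 − 0.12781836)·6380000000/805 = 527294.3.
D: Wₕ = 0.48638337; term = 0.48638337²·(1 − 0.04399964)·4518000000/488 = 2.0938323 × 10^6.
Sum = 2.7298331 × 10^6.
SE = √(2.7298331 × 10^6) = 1652.2.

1652.2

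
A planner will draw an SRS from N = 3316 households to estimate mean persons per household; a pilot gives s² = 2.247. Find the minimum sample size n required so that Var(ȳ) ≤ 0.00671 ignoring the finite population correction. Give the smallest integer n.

335

Without fpc, n₀ = s²/D = 2.247/0.00671 = 334.8733.
Rounding up, n = 335.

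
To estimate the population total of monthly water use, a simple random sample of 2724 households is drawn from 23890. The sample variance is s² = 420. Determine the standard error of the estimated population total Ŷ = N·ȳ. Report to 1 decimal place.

Var(Ŷ) = N²·Var(ȳ) = N²·(1 − n/N)·s²/n.
f = 2724/23890 = 0.11402260; Var(ȳ) = 0.88597740·420/2724 = 0.13660444.
Var(Ŷ) = 23890² · 0.13660444 = 7.7964539 × 10^7.
SE(Ŷ) = √(7.7964539 × 10^7) = 8829.8.

8829.8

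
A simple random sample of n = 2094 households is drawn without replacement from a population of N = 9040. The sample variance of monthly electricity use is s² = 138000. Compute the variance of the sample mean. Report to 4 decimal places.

Under SRS without replacement, Var(ȳ) = (1 − f)·s²/n with f = n/N = 2094/9040 = 0.23163717.
Var(ȳ) = (1 − 0.23163717)·138000/2094 = 0.76836283·65.902579 = 50.637092.

50.6371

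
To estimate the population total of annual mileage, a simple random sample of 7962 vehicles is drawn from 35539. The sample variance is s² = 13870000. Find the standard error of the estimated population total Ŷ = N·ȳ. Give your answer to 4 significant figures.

Var(Ŷ) = N²·Var(ȳ) = N²·(1 − n/N)·s²/n.
f = 7962/35539 = 0.22403557; Var(ȳ) = 0.77596443·13870000/7962 = 1351.7491.
Var(Ŷ) = 35539² · 1351.7491 = 1.7072869 × 10^12.
SE(Ŷ) = √(1.7072869 × 10^12) = 1.307 × 10^6.

1.307 × 10^6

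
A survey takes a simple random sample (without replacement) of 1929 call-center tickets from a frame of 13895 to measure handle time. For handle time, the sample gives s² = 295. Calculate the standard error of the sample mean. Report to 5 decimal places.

Under SRS without replacement, Var(ȳ) = (1 − f)·s²/n with f = n/N = 1929/13895 = 0.13882692.
Var(ȳ) = (1 − 0.13882692)·295/1929 = 0.86117308·0.15292898 = 0.13169832.
SE(ȳ) = √(0.13169832) = 0.36290.

0.36290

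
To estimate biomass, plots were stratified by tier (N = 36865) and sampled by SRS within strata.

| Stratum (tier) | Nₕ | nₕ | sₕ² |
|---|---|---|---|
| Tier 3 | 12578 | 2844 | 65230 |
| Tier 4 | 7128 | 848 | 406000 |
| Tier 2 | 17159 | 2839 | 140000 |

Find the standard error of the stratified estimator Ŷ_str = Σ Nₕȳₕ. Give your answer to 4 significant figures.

Var(Ŷ_str) = Σₕ Nₕ²(1 − fₕ)sₕ²/nₕ.
Tier 3: 12578²·(1 − 2844/12578)·65230/2844 = 2.8081527 × 10^9.
Tier 4: 7128²·(1 − 848/7128)·406000/848 = 2.1431744 × 10^10.
Tier 2: 17159²·(1 − 2839/17159)·140000/2839 = 1.2117071 × 10^10.
Sum = 3.6356968 × 10^10.
SE = √(3.6356968 × 10^10) = 190700.

190700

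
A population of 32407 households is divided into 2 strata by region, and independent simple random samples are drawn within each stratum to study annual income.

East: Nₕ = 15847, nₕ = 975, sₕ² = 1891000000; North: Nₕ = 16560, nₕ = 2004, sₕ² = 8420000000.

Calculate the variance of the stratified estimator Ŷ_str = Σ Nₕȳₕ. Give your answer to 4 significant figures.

1.470 × 10^15

Var(Ŷ_str) = Σₕ Nₕ²(1 − fₕ)sₕ²/nₕ.
East: 15847²·(1 − 975/15847)·1891000000/975 = 4.5709171 × 10^14.
North: 16560²·(1 − 2004/16560)·8420000000/2004 = 1.0127838 × 10^15.
Sum = 1.4698755 × 10^15.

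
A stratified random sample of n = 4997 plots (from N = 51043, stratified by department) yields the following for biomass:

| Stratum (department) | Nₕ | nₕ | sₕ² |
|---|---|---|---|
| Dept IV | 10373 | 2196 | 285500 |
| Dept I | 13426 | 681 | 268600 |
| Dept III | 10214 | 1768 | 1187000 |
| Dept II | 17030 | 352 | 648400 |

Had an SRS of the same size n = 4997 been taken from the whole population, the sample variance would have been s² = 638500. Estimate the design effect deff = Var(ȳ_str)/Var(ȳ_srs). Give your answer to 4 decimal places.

Var(ȳ_str) = Σ Wₕ²(1−fₕ)sₕ²/nₕ with Wₕ = Nₕ/51043:
  Dept IV: (10373/51043)²·(1−2196/10373)·285500/2196 = 4.2325273
  Dept I: (13426/51043)²·(1−681/13426)·268600/681 = 25.904368
  Dept III: (10214/51043)²·(1−1768/10214)·1187000/1768 = 22.230181
  Dept II: (17030/51043)²·(1−352/17030)·648400/352 = 200.81057
  → Var(ȳ_str) = 253.17765.
Var(ȳ_srs) = (1 − 4997/51043)·638500/4997 = 115.26761.
deff = 253.17765 / 115.26761 = 2.1964.

2.1964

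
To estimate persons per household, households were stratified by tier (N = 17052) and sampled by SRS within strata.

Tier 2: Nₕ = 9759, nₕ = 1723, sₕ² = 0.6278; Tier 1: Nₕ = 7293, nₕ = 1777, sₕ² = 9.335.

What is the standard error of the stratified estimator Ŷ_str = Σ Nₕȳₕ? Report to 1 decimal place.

Var(Ŷ_str) = Σₕ Nₕ²(1 − fₕ)sₕ²/nₕ.
Tier 2: 9759²·(1 − 1723/9759)·0.6278/1723 = 28574.674.
Tier 1: 7293²·(1 − 1777/7293)·9.335/1777 = 211328.16.
Sum = 239902.83.
SE = √(239902.83) = 489.8.

489.8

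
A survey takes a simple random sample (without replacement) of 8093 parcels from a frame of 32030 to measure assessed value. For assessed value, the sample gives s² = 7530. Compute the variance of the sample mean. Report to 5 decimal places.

0.69534

Under SRS without replacement, Var(ȳ) = (1 − f)·s²/n with f = n/N = 8093/32030 = 0.25266937.
Var(ȳ) = (1 − 0.25266937)·7530/8093 = 0.74733063·0.93043371 = 0.69534161.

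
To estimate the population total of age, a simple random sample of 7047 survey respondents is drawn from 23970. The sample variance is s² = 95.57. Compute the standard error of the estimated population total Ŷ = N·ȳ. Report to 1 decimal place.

Var(Ŷ) = N²·Var(ȳ) = N²·(1 − n/N)·s²/n.
f = 7047/23970 = 0.29399249; Var(ȳ) = 0.70600751·95.57/7047 = 0.0095747322.
Var(Ŷ) = 23970² · 0.0095747322 = 5.5012668 × 10^6.
SE(Ŷ) = √(5.5012668 × 10^6) = 2345.5.

2345.5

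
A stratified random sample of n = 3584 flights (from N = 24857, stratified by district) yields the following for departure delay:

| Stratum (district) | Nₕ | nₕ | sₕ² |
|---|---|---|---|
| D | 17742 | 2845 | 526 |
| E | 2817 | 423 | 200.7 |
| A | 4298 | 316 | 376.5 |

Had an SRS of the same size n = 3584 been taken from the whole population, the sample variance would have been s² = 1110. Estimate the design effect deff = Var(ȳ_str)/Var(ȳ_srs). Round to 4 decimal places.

Var(ȳ_str) = Σ Wₕ²(1−fₕ)sₕ²/nₕ with Wₕ = Nₕ/24857:
  D: (17742/24857)²·(1−2845/17742)·526/2845 = 0.079087426
  E: (2817/24857)²·(1−423/2817)·200.7/423 = 0.0051786979
  A: (4298/24857)²·(1−316/4298)·376.5/316 = 0.033002599
  → Var(ȳ_str) = 0.11726872.
Var(ȳ_srs) = (1 − 3584/24857)·1110/3584 = 0.26505439.
deff = 0.11726872 / 0.26505439 = 0.4424.

0.4424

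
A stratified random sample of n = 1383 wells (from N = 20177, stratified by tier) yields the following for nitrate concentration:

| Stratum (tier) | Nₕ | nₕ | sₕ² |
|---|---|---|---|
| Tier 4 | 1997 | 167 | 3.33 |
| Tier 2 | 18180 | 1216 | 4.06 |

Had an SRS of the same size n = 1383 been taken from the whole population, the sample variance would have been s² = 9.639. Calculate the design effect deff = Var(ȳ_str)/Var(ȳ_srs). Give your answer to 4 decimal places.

Var(ȳ_str) = Σ Wₕ²(1−fₕ)sₕ²/nₕ with Wₕ = Nₕ/20177:
  Tier 4: (1997/20177)²·(1−167/1997)·3.33/167 = 1.7899617 × 10^-4
  Tier 2: (18180/20177)²·(1−1216/18180)·4.06/1216 = 0.0025293062
  → Var(ȳ_str) = 0.0027083024.
Var(ȳ_srs) = (1 − 1383/20177)·9.639/1383 = 0.0064919091.
deff = 0.0027083024 / 0.0064919091 = 0.4172.

0.4172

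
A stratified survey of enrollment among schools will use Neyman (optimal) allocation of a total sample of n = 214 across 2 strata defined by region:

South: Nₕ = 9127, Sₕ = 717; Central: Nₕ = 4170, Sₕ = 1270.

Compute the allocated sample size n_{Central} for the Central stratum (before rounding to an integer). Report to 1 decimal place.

Neyman allocation: nₕ = n·NₕSₕ / Σⱼ NⱼSⱼ.
Σ NⱼSⱼ = 9127·717 + 4170·1270 = 1.1839959 × 10^7.
n_{Central} = 214·4170·1270 / (1.1839959 × 10^7) = 95.7.

95.7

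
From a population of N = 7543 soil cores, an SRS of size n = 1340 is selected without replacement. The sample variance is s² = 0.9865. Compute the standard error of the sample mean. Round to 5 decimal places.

Under SRS without replacement, Var(ȳ) = (1 − f)·s²/n with f = n/N = 1340/7543 = 0.17764815.
Var(ȳ) = (1 − 0.17764815)·0.9865/1340 = 0.82235185·7.3619403 × 10^-4 = 6.0541052 × 10^-4.
SE(ȳ) = √(6.0541052 × 10^-4) = 0.02461.

0.02461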